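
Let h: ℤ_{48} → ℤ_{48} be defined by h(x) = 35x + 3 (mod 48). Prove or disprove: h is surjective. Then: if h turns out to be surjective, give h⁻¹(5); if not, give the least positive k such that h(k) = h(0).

Since gcd(35, 48) = 1, 35 is invertible modulo 48. Euclid's algorithm: 48 = 1·35 + 13, 35 = 2·13 + 9, 13 = 1·9 + 4, 9 = 2·4 + 1; back-substituting gives 1 = 11·35 − 8·48, so 35⁻¹ ≡ 11 (mod 48).
For any y ∈ ℤ_{48}, x = 11(y − 3) mod 48 satisfies h(x) = 35·11(y − 3) + 3 ≡ y (since 35·11 ≡ 1 mod 48). So every y has a preimage.
Therefore h is surjective.
Since h is surjective, we compute h⁻¹(5): solve 35x + 3 ≡ 5 (mod 48), i.e. 35x ≡ 2 (mod 48).
Multiplying by 35⁻¹ = 11 gives x ≡ 11·2 = 22 ≡ 22 (mod 48).
Check: h(22) = 35·22 + 3 = 773 = 16·48 + 5 ≡ 5 (mod 48).

22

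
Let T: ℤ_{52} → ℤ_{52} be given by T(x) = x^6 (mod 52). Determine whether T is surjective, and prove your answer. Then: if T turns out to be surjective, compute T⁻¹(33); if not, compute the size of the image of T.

6

T(1) = 1^6 = 1.
T(3): Repeated squaring mod 52: 3^1 ≡ 3, 3^2 ≡ 3² = 9, 3^4 ≡ 9² = 81 ≡ 29. Since 6 = 4 + 2, 3^6 ≡ 29·9: 29·9 = 261 ≡ 1. So 3^6 ≡ 1 (mod 52).
So T(1) = T(3) = 1 while 1 ≠ 3, so T is not injective.
A non-injective map from the 52-element set ℤ_{52} to itself takes at most 51 distinct values, so it cannot be surjective. Therefore T is not surjective.
Since T is not surjective, we determine |image(T)|. Computing x^6 mod 52 for each x (by repeated squaring, reducing mod 52 at every step), the values T(0), T(1), …, T(51) are: 0, 1, 12, 1, 40, 25, 12, 25, 12, 1, 40, 25, 40, 13, 40, 25, 40, 1, 12, 25, 12, 25, 40, 1, 12, 1, 0, 1, 12, 1, 40, 25, 12, 25, 12, 1, 40, 25, 40, 13, 40, 25, 40, 1, 12, 25, 12, 25, 40, 1, 12, 1.
The distinct values are {0, 1, 12, 13, 25, 40}; there are 6 of them.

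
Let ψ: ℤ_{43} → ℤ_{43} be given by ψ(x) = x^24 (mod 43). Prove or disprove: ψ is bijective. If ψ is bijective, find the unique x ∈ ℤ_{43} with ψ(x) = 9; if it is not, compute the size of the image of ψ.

8

ψ(1) = 1^24 = 1.
ψ(6): Repeated squaring mod 43: 6^1 ≡ 6, 6^2 ≡ 6² = 36, 6^4 ≡ 36² = 1296 ≡ 6, 6^8 ≡ 6² = 36, 6^16 ≡ 36² = 1296 ≡ 6. Since 24 = 16 + 8, 6^24 ≡ 6·36: 6·36 = 216 ≡ 1. So 6^24 ≡ 1 (mod 43).
So ψ(1) = ψ(6) = 1 while 1 ≠ 6, hence ψ is not injective, hence not bijective.
Since ψ is not bijective, we determine |image(ψ)|. Computing x^24 mod 43 for each x (by repeated squaring, reducing mod 43 at every step), the values ψ(0), ψ(1), …, ψ(42) are: 0, 1, 35, 16, 21, 4, 1, 1, 4, 41, 11, 41, 35, 4, 35, 21, 11, 11, 16, 21, 41, 16, 16, 41, 21, 16, 11, 11, 21, 35, 4, 35, 41, 11, 41, 4, 1, 1, 4, 21, 16, 35, 1.
The distinct values are {0, 1, 4, 11, 16, 21, 35, 41}; there are 8 of them.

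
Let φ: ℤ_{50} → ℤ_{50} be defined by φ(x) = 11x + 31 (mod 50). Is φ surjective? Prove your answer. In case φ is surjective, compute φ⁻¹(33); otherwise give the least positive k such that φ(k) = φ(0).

32

Since gcd(11, 50) = 1, 11 is invertible modulo 50. Euclid's algorithm: 50 = 4·11 + 6, 11 = 1·6 + 5, 6 = 1·5 + 1; back-substituting gives 1 = 41·11 − 9·50, so 11⁻¹ ≡ 41 (mod 50).
For any y ∈ ℤ_{50}, x = 41(y − 31) mod 50 satisfies φ(x) = 11·41(y − 31) + 31 ≡ y (since 11·41 ≡ 1 mod 50). So every y has a preimage.
Thus φ is surjective.
Since φ is surjective, we compute φ⁻¹(33): solve 11x + 31 ≡ 33 (mod 50), i.e. 11x ≡ 2 (mod 50).
Multiplying by 11⁻¹ = 41 gives x ≡ 41·2 = 82 = 1·50 + 32 ≡ 32 (mod 50).
Check: φ(32) = 11·32 + 31 = 383 = 7·50 + 33 ≡ 33 (mod 50).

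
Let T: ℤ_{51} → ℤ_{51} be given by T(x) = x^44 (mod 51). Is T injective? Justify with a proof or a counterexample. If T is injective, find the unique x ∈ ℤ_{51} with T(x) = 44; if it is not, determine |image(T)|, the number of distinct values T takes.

10

T(1) = 1^44 = 1.
T(4): Repeated squaring mod 51: 4^1 ≡ 4, 4^2 ≡ 4² = 16, 4^4 ≡ 16² = 256 ≡ 1, 4^8 ≡ 1² = 1, 4^16 ≡ 1² = 1, 4^32 ≡ 1² = 1. Since 44 = 32 + 8 + 4, 4^44 ≡ 1·1·1: 1·1 = 1, then 1·1 = 1. So 4^44 ≡ 1 (mod 51).
So T(1) = T(4) = 1 while 1 ≠ 4, so T is not injective.
Since T is not injective, we determine |image(T)|. Computing x^44 mod 51 for each x (by repeated squaring, reducing mod 51 at every step), the values T(0), T(1), …, T(50) are: 0, 1, 16, 21, 1, 4, 30, 13, 16, 33, 13, 13, 21, 1, 4, 33, 1, 34, 18, 16, 4, 18, 4, 13, 30, 16, 16, 30, 13, 4, 18, 4, 16, 18, 34, 1, 33, 4, 1, 21, 13, 13, 33, 16, 13, 30, 4, 1, 21, 16, 1.
The distinct values are {0, 1, 4, 13, 16, 18, 21, 30, 33, 34}; there are 10 of them.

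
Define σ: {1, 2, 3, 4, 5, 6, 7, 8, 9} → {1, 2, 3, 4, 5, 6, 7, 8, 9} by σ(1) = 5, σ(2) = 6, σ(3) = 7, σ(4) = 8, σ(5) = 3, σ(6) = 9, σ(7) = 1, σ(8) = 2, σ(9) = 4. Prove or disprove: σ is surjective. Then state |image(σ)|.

9

Every element of the codomain has a preimage: 1 = σ(7), 2 = σ(8), 3 = σ(5), 4 = σ(9), 5 = σ(1), 6 = σ(2), 7 = σ(3), 8 = σ(4), 9 = σ(6).
So σ is surjective.
The image of σ is {1, 2, 3, 4, 5, 6, 7, 8, 9}, which has 9 elements.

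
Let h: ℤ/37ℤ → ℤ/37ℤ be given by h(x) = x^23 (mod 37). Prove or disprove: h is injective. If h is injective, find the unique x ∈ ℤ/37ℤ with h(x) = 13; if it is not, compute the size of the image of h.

15

Since 37 is prime, the nonzero elements of ℤ/37ℤ form a cyclic group of order 36.
As gcd(23, 36) = 1, raising to the 23rd power is a bijection on this group: if u^23 ≡ v^23 then (uv^{−1})^23 = 1, and the only element of order dividing gcd(23, 36) = 1 is 1, so u = v.
With h(0) = 0 this makes h injective on all of ℤ/37ℤ, hence bijective (finite equal-size domain and codomain). In particular h is injective.
Since h is injective, we find the preimage of 13. The inverse of x ↦ x^23 on (ℤ/37ℤ)^× is x ↦ x^11, because 23·11 = 253 = 7·36 + 1 ≡ 1 (mod 36) and x^{36} = 1 for x ≠ 0 (Fermat). So h⁻¹(13) = 13^11 mod 37.
Repeated squaring mod 37: 13^1 ≡ 13, 13^2 ≡ 13² = 169 ≡ 21, 13^4 ≡ 21² = 441 ≡ 34, 13^8 ≡ 34² = 1156 ≡ 9. Since 11 = 8 + 2 + 1, 13^11 ≡ 9·21·13: 9·21 = 189 ≡ 4, then 4·13 = 52 ≡ 15. So 13^11 ≡ 15 (mod 37).
Hence h⁻¹(13) = 15.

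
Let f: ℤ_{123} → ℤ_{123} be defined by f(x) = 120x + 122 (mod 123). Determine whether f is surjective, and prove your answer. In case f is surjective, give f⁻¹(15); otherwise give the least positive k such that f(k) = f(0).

41

Recall that surjectivity means every element of the codomain has a preimage under f.
Since gcd(120, 123) = 3, we have 120x ≡ 0 (mod 3) for all x, so f(x) ≡ 2 (mod 3).
But 0 ≢ 2 (mod 3), so 0 ∈ ℤ_{123} has no preimage. Therefore f is not surjective.
Since f is not surjective, we find the least positive k with f(k) = f(0): this means 120k ≡ 0 (mod 123), i.e. 123 ∣ 120k. Since gcd(120, 123) = 3, dividing through by 3 this holds exactly when 41 ∣ 40k, and as gcd(40, 41) = 1, exactly when 41 ∣ k.
The smallest positive such k is 41.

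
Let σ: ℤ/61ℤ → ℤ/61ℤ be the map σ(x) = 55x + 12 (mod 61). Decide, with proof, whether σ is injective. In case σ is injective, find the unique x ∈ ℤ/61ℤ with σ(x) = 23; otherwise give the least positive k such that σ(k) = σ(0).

Recall that σ is injective if σ(x_1) = σ(x_2) implies x_1 = x_2.
Suppose σ(x_1) = σ(x_2) in ℤ/61ℤ. Then 55x_1 + 12 ≡ 55x_2 + 12 (mod 61), thus 55(x_1 − x_2) ≡ 0 (mod 61).
Since gcd(55, 61) = 1, 55 is invertible modulo 61, therefore x_1 − x_2 ≡ 0 (mod 61), i.e. x_1 = x_2.
Hence σ is injective.
We now compute 55⁻¹ mod 61 explicitly. Euclid's algorithm: 61 = 1·55 + 6, 55 = 9·6 + 1; back-substituting gives 1 = 10·55 − 9·61, so 55⁻¹ ≡ 10 (mod 61).
Since σ is injective, we compute σ⁻¹(23): solve 55x + 12 ≡ 23 (mod 61), i.e. 55x ≡ 11 (mod 61).
Multiplying by 55⁻¹ = 10 gives x ≡ 10·11 = 110 = 1·61 + 49 ≡ 49 (mod 61).
Check: σ(49) = 55·49 + 12 = 2707 = 44·61 + 23 ≡ 23 (mod 61).

49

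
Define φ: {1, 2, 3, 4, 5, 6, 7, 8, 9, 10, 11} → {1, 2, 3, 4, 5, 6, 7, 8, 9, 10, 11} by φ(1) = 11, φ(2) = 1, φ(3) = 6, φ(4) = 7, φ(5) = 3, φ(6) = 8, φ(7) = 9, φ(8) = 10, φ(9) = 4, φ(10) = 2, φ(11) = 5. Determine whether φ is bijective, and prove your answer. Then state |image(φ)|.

11

The values 11, 1, 6, 7, 3, 8, 9, 10, 4, 2, 5 are a permutation of {1, 2, 3, 4, 5, 6, 7, 8, 9, 10, 11}: each element appears exactly once.
So φ is injective and surjective, hence bijective.
The image of φ is {1, 2, 3, 4, 5, 6, 7, 8, 9, 10, 11}, which has 11 elements.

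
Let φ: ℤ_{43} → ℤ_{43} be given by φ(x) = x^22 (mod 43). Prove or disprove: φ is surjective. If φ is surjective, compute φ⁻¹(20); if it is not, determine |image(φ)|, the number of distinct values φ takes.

φ(21): Repeated squaring mod 43: 21^1 ≡ 21, 21^2 ≡ 21² = 441 ≡ 11, 21^4 ≡ 11² = 121 ≡ 35, 21^8 ≡ 35² = 1225 ≡ 21, 21^16 ≡ 21² = 441 ≡ 11. Since 22 = 16 + 4 + 2, 21^22 ≡ 11·35·11: 11·35 = 385 ≡ 41, then 41·11 = 451 ≡ 21. So 21^22 ≡ 21 (mod 43).
φ(22): Repeated squaring mod 43: 22^1 ≡ 22, 22^2 ≡ 22² = 484 ≡ 11, 22^4 ≡ 11² = 121 ≡ 35, 22^8 ≡ 35² = 1225 ≡ 21, 22^16 ≡ 21² = 441 ≡ 11. Since 22 = 16 + 4 + 2, 22^22 ≡ 11·35·11: 11·35 = 385 ≡ 41, then 41·11 = 451 ≡ 21. So 22^22 ≡ 21 (mod 43).
So φ(21) = φ(22) = 21 while 21 ≠ 22, therefore φ is not injective.
A non-injective map from the 43-element set ℤ_{43} to itself takes at most 42 distinct values, so it cannot be surjective. So φ is not surjective.
Since φ is not surjective, we determine |image(φ)|. Computing x^22 mod 43 for each x (by repeated squaring, reducing mod 43 at every step), the values φ(0), φ(1), …, φ(42) are: 0, 1, 41, 40, 4, 38, 6, 36, 35, 9, 10, 11, 31, 13, 14, 15, 16, 17, 25, 24, 23, 21, 21, 23, 24, 25, 17, 16, 15, 14, 13, 31, 11, 10, 9, 35, 36, 6, 38, 4, 40, 41, 1.
The distinct values are {0, 1, 4, 6, 9, 10, 11, 13, 14, 15, 16, 17, 21, 23, 24, 25, 31, 35, 36, 38, 40, 41}; there are 22 of them.

22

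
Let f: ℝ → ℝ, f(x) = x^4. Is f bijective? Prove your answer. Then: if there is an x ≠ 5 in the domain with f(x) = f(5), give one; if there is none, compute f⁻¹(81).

-5

f(5) = 625 = (−5)^4 = f(−5) (since 4 is even), with 5 ≠ −5. So f is not injective, hence not bijective.
For the follow-up, such an x exists: taking x = −5 ∈ ℝ gives f(−5) = 625 = f(5) with −5 ≠ 5.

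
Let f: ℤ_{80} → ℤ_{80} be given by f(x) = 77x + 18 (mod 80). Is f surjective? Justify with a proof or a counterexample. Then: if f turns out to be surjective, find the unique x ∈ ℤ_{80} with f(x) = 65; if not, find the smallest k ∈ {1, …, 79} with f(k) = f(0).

11

Recall that f is surjective if every y in the codomain equals f(x) for some x in the domain.
Since gcd(77, 80) = 1, 77 is invertible modulo 80. Euclid's algorithm: 80 = 1·77 + 3, 77 = 25·3 + 2, 3 = 1·2 + 1; back-substituting gives 1 = 53·77 − 51·80, so 77⁻¹ ≡ 53 (mod 80).
Then y ↦ 53(y − 18) is a two-sided inverse to f, so every y ∈ ℤ_{80} has a preimage.
So f is surjective.
Since f is surjective, we compute f⁻¹(65): solve 77x + 18 ≡ 65 (mod 80), i.e. 77x ≡ 47 (mod 80).
Multiplying by 77⁻¹ = 53 gives x ≡ 53·47 = 2491 = 31·80 + 11 ≡ 11 (mod 80).
Check: f(11) = 77·11 + 18 = 865 = 10·80 + 65 ≡ 65 (mod 80).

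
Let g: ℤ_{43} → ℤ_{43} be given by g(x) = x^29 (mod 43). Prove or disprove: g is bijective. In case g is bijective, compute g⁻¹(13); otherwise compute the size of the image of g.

38

Since 43 is prime, the nonzero elements of ℤ_{43} form a cyclic group of order 42.
As gcd(29, 42) = 1, raising to the 29th power is a bijection on this group: if u^29 ≡ v^29 then (uv^{−1})^29 = 1, and the only element of order dividing gcd(29, 42) = 1 is 1, so u = v.
With g(0) = 0 this makes g injective on all of ℤ_{43}, hence bijective (finite equal-size domain and codomain). In particular g is bijective.
Since g is bijective, we find the preimage of 13. The inverse of x ↦ x^29 on (ℤ_{43})^× is x ↦ x^29, because 29·29 = 841 = 20·42 + 1 ≡ 1 (mod 42) and x^{42} = 1 for x ≠ 0 (Fermat). So g⁻¹(13) = 13^29 mod 43.
Repeated squaring mod 43: 13^1 ≡ 13, 13^2 ≡ 13² = 169 ≡ 40, 13^4 ≡ 40² = 1600 ≡ 9, 13^8 ≡ 9² = 81 ≡ 38, 13^16 ≡ 38² = 1444 ≡ 25. Since 29 = 16 + 8 + 4 + 1, 13^29 ≡ 25·38·9·13: 25·38 = 950 ≡ 4, then 4·9 = 36, then 36·13 = 468 ≡ 38. So 13^29 ≡ 38 (mod 43).
Hence g⁻¹(13) = 38.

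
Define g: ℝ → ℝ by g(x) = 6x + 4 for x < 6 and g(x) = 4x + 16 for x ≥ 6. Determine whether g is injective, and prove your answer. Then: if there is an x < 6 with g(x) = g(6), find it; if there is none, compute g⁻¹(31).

9/2

Both pieces are strictly increasing (slopes 6 and 4), so each is injective on its own interval.
The left piece maps (−∞, 6) onto (−∞, 40); the right piece maps [6, ∞) onto [40, ∞).
These images are disjoint, so no value is attained by both pieces. Hence g is injective.
Because the two images are disjoint, no x < 6 has g(x) = g(6), so we compute g⁻¹(31): 31 lies in (−∞, 40), so solve 6x + 4 = 31: x = (31 − 4)/6 = 9/2.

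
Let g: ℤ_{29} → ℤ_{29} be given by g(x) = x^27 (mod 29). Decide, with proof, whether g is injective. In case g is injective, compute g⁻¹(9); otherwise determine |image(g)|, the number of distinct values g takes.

13

Since 29 is prime, the nonzero elements of ℤ_{29} form a cyclic group of order 28.
As gcd(27, 28) = 1, raising to the 27th power is a bijection on this group: if u^27 ≡ v^27 then (uv^{−1})^27 = 1, and the only element of order dividing gcd(27, 28) = 1 is 1, so u = v.
With g(0) = 0 this makes g injective on all of ℤ_{29}, hence bijective (finite equal-size domain and codomain). In particular g is injective.
Since g is injective, we find the preimage of 9. The inverse of x ↦ x^27 on (ℤ_{29})^× is x ↦ x^27, because 27·27 = 729 = 26·28 + 1 ≡ 1 (mod 28) and x^{28} = 1 for x ≠ 0 (Fermat). So g⁻¹(9) = 9^27 mod 29.
Repeated squaring mod 29: 9^1 ≡ 9, 9^2 ≡ 9² = 81 ≡ 23, 9^4 ≡ 23² = 529 ≡ 7, 9^8 ≡ 7² = 49 ≡ 20, 9^16 ≡ 20² = 400 ≡ 23. Since 27 = 16 + 8 + 2 + 1, 9^27 ≡ 23·20·23·9: 23·20 = 460 ≡ 25, then 25·23 = 575 ≡ 24, then 24·9 = 216 ≡ 13. So 9^27 ≡ 13 (mod 29).
Hence g⁻¹(9) = 13.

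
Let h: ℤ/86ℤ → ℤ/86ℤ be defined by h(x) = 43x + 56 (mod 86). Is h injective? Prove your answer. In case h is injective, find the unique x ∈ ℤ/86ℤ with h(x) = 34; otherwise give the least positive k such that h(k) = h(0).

2

Recall that h is injective if h(s) = h(t) implies s = t.
We have gcd(43, 86) = 43 > 1. Taking s = 0 and t = 2: h(0) = 56 and h(2) = 43·2 + 56 = 142 ≡ 56 (mod 86).
So h(0) = h(2) while 0 ≠ 2, so h is not injective.
Since h is not injective, we find the least positive k with h(k) = h(0): this means 43k ≡ 0 (mod 86), i.e. 86 ∣ 43k. Since gcd(43, 86) = 43, dividing through by 43 this holds exactly when 2 ∣ k.
The smallest positive such k is 2.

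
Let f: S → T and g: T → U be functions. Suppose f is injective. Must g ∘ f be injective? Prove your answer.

not injective

No. Take S = T = U = {1, 2}, f = identity (injective), and g(x) = 1 for every x.
Then (g ∘ f)(1) = 1 = (g ∘ f)(2) with 1 ≠ 2, so g ∘ f is not injective.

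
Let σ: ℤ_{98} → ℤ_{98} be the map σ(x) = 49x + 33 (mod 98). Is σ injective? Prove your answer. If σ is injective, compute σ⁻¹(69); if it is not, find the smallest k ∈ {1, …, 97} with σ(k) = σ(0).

Recall: σ is injective if σ(u) = σ(v) implies u = v.
We have gcd(49, 98) = 49 > 1. Taking u = 0 and v = 2: σ(0) = 33 and σ(2) = 49·2 + 33 = 131 ≡ 33 (mod 98).
So σ(0) = σ(2) while 0 ≠ 2, hence σ is not injective.
Since σ is not injective, we find the least positive k with σ(k) = σ(0): this means 49k ≡ 0 (mod 98), i.e. 98 ∣ 49k. Since gcd(49, 98) = 49, dividing through by 49 this holds exactly when 2 ∣ k.
The smallest positive such k is 2.

2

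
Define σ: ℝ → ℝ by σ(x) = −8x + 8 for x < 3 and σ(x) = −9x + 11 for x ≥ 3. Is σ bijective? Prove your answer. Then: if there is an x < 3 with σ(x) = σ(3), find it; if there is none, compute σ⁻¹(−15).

Both pieces are strictly decreasing (slopes −8 and −9), so each is injective on its own interval.
The left piece maps (−∞, 3) onto (−16, ∞); the right piece maps [3, ∞) onto (−∞, −16].
Since −16 = −16, the images partition ℝ: σ is injective and surjective, hence bijective.
Because the two images are disjoint, no x < 3 has σ(x) = σ(3), so we compute σ⁻¹(−15): −15 lies in (−16, ∞), so solve −8x + 8 = −15: x = (−15 − 8)/(−8) = 23/8.

23/8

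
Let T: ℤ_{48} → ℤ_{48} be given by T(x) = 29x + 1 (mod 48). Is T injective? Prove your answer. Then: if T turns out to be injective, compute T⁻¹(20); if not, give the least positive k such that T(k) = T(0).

By definition, T is injective if T(s) = T(t) implies s = t.
Suppose T(s) = T(t) in ℤ_{48}. Then 29s + 1 ≡ 29t + 1 (mod 48), thus 29(s − t) ≡ 0 (mod 48).
Since gcd(29, 48) = 1, 29 is invertible modulo 48, so s − t ≡ 0 (mod 48), i.e. s = t.
Therefore T is injective.
We now compute 29⁻¹ mod 48 explicitly. Euclid's algorithm: 48 = 1·29 + 19, 29 = 1·19 + 10, 19 = 1·10 + 9, 10 = 1·9 + 1; back-substituting gives 1 = 5·29 − 3·48, so 29⁻¹ ≡ 5 (mod 48).
Since T is injective, we compute T⁻¹(20): solve 29x + 1 ≡ 20 (mod 48), i.e. 29x ≡ 19 (mod 48).
Multiplying by 29⁻¹ = 5 gives x ≡ 5·19 = 95 = 1·48 + 47 ≡ 47 (mod 48).
Check: T(47) = 29·47 + 1 = 1364 = 28·48 + 20 ≡ 20 (mod 48).

47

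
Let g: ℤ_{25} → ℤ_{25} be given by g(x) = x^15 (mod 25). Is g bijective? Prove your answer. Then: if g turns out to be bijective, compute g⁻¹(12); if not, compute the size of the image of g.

5

g(0) = 0^15 = 0.
g(5): Repeated squaring mod 25: 5^1 ≡ 5, 5^2 ≡ 5² = 25 ≡ 0, 5^4 ≡ 0² = 0, 5^8 ≡ 0² = 0. Since 15 = 8 + 4 + 2 + 1, 5^15 ≡ 0·0·0·5: 0·0 = 0, then 0·0 = 0, then 0·5 = 0. So 5^15 ≡ 0 (mod 25).
So g(0) = g(5) = 0 while 0 ≠ 5, so g is not injective, hence not bijective.
Since g is not bijective, we determine |image(g)|. Computing x^15 mod 25 for each x (by repeated squaring, reducing mod 25 at every step), the values g(0), g(1), …, g(24) are: 0, 1, 18, 7, 24, 0, 1, 18, 7, 24, 0, 1, 18, 7, 24, 0, 1, 18, 7, 24, 0, 1, 18, 7, 24.
The distinct values are {0, 1, 7, 18, 24}; there are 5 of them.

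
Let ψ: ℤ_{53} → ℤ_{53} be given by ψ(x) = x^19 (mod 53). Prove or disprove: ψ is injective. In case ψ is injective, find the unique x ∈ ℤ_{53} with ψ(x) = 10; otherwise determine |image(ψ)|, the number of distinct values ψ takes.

44

Since 53 is prime, the nonzero elements of ℤ_{53} form a cyclic group of order 52.
As gcd(19, 52) = 1, raising to the 19th power is a bijection on this group: if x_1^19 ≡ x_2^19 then (x_1x_2^{−1})^19 = 1, and the only element of order dividing gcd(19, 52) = 1 is 1, so x_1 = x_2.
With ψ(0) = 0 this makes ψ injective on all of ℤ_{53}, hence bijective (finite equal-size domain and codomain). In particular ψ is injective.
Since ψ is injective, we find the preimage of 10. The inverse of x ↦ x^19 on (ℤ_{53})^× is x ↦ x^11, because 19·11 = 209 = 4·52 + 1 ≡ 1 (mod 52) and x^{52} = 1 for x ≠ 0 (Fermat). So ψ⁻¹(10) = 10^11 mod 53.
Repeated squaring mod 53: 10^1 ≡ 10, 10^2 ≡ 10² = 100 ≡ 47, 10^4 ≡ 47² = 2209 ≡ 36, 10^8 ≡ 36² = 1296 ≡ 24. Since 11 = 8 + 2 + 1, 10^11 ≡ 24·47·10: 24·47 = 1128 ≡ 15, then 15·10 = 150 ≡ 44. So 10^11 ≡ 44 (mod 53).
Hence ψ⁻¹(10) = 44.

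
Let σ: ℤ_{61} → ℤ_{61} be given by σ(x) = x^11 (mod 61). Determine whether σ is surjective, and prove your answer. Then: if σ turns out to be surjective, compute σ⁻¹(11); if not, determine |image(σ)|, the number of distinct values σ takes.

Since 61 is prime, the nonzero elements of ℤ_{61} form a cyclic group of order 60.
As gcd(11, 60) = 1, raising to the 11th power is a bijection on this group: if x_1^11 ≡ x_2^11 then (x_1x_2^{−1})^11 = 1, and the only element of order dividing gcd(11, 60) = 1 is 1, so x_1 = x_2.
With σ(0) = 0 this makes σ injective on all of ℤ_{61}, hence bijective (finite equal-size domain and codomain). In particular σ is surjective.
Since σ is surjective, we find the preimage of 11. The inverse of x ↦ x^11 on (ℤ_{61})^× is x ↦ x^11, because 11·11 = 121 = 2·60 + 1 ≡ 1 (mod 60) and x^{60} = 1 for x ≠ 0 (Fermat). So σ⁻¹(11) = 11^11 mod 61.
Repeated squaring mod 61: 11^1 ≡ 11, 11^2 ≡ 11² = 121 ≡ 60, 11^4 ≡ 60² = 3600 ≡ 1, 11^8 ≡ 1² = 1. Since 11 = 8 + 2 + 1, 11^11 ≡ 1·60·11: 1·60 = 60, then 60·11 = 660 ≡ 50. So 11^11 ≡ 50 (mod 61).
Hence σ⁻¹(11) = 50.

50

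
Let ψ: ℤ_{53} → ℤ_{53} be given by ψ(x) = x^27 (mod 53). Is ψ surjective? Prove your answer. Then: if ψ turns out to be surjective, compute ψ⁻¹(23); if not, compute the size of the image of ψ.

Since 53 is prime, the nonzero elements of ℤ_{53} form a cyclic group of order 52.
As gcd(27, 52) = 1, raising to the 27th power is a bijection on this group: if a^27 ≡ b^27 then (ab^{−1})^27 = 1, and the only element of order dividing gcd(27, 52) = 1 is 1, so a = b.
With ψ(0) = 0 this makes ψ injective on all of ℤ_{53}, hence bijective (finite equal-size domain and codomain). In particular ψ is surjective.
Since ψ is surjective, we find the preimage of 23. The inverse of x ↦ x^27 on (ℤ_{53})^× is x ↦ x^27, because 27·27 = 729 = 14·52 + 1 ≡ 1 (mod 52) and x^{52} = 1 for x ≠ 0 (Fermat). So ψ⁻¹(23) = 23^27 mod 53.
Repeated squaring mod 53: 23^1 ≡ 23, 23^2 ≡ 23² = 529 ≡ 52, 23^4 ≡ 52² = 2704 ≡ 1, 23^8 ≡ 1² = 1, 23^16 ≡ 1² = 1. Since 27 = 16 + 8 + 2 + 1, 23^27 ≡ 1·1·52·23: 1·1 = 1, then 1·52 = 52, then 52·23 = 1196 ≡ 30. So 23^27 ≡ 30 (mod 53).
Hence ψ⁻¹(23) = 30.

30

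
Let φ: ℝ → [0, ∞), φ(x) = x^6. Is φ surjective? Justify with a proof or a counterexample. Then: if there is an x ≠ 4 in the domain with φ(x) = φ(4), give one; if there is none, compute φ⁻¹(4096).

-4

For any y ∈ [0, ∞), x = y^{1/6} ∈ ℝ satisfies x^6 = y, so φ is surjective.
For the follow-up, such an x exists: taking x = −4 ∈ ℝ gives φ(−4) = 4096 = φ(4) with −4 ≠ 4.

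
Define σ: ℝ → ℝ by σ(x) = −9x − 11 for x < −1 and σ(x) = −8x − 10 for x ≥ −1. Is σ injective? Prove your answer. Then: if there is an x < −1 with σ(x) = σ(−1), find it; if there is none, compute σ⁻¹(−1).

Both pieces are strictly decreasing (slopes −9 and −8), so each is injective on its own interval.
The left piece maps (−∞, −1) onto (−2, ∞); the right piece maps [−1, ∞) onto (−∞, −2].
These images are disjoint, so no value is attained by both pieces. Therefore σ is injective.
Because the two images are disjoint, no x < −1 has σ(x) = σ(−1), so we compute σ⁻¹(−1): −1 lies in (−2, ∞), so solve −9x − 11 = −1: x = (−1 + 11)/(−9) = −10/9.

-10/9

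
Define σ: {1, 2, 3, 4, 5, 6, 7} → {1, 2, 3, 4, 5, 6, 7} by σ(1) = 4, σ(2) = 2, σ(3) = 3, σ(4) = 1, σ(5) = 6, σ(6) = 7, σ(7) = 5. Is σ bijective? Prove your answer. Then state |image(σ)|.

7

The values 4, 2, 3, 1, 6, 7, 5 are a permutation of {1, 2, 3, 4, 5, 6, 7}: each element appears exactly once.
So σ is injective and surjective, hence bijective.
The image of σ is {1, 2, 3, 4, 5, 6, 7}, which has 7 elements.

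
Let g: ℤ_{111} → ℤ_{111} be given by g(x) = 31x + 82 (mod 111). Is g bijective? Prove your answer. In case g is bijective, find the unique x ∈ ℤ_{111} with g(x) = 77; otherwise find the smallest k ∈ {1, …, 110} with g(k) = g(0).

7

If g(s) = g(t), then 31s ≡ 31t (mod 111). Because gcd(31, 111) = 1, we may cancel 31 to get s ≡ t (mod 111).
We now compute 31⁻¹ mod 111 explicitly. Euclid's algorithm: 111 = 3·31 + 18, 31 = 1·18 + 13, 18 = 1·13 + 5, 13 = 2·5 + 3, 5 = 1·3 + 2, 3 = 1·2 + 1; back-substituting gives 1 = 43·31 − 12·111, so 31⁻¹ ≡ 43 (mod 111).
For any y ∈ ℤ_{111}, x = 43(y − 82) mod 111 satisfies g(x) = 31·43(y − 82) + 82 ≡ y (since 31·43 ≡ 1 mod 111). So every y has a preimage.
Hence g is bijective.
Since g is bijective, we compute g⁻¹(77): solve 31x + 82 ≡ 77 (mod 111), i.e. 31x ≡ 106 (mod 111).
Multiplying by 31⁻¹ = 43 gives x ≡ 43·106 = 4558 = 41·111 + 7 ≡ 7 (mod 111).
Check: g(7) = 31·7 + 82 = 299 = 2·111 + 77 ≡ 77 (mod 111).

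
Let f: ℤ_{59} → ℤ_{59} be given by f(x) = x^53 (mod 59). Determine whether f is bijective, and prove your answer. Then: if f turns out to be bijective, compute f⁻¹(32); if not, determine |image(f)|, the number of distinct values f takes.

30

Since 59 is prime, the nonzero elements of ℤ_{59} form a cyclic group of order 58.
As gcd(53, 58) = 1, raising to the 53rd power is a bijection on this group: if x_1^53 ≡ x_2^53 then (x_1x_2^{−1})^53 = 1, and the only element of order dividing gcd(53, 58) = 1 is 1, so x_1 = x_2.
With f(0) = 0 this makes f injective on all of ℤ_{59}, hence bijective (finite equal-size domain and codomain). In particular f is bijective.
Since f is bijective, we find the preimage of 32. The inverse of x ↦ x^53 on (ℤ_{59})^× is x ↦ x^23, because 53·23 = 1219 = 21·58 + 1 ≡ 1 (mod 58) and x^{58} = 1 for x ≠ 0 (Fermat). So f⁻¹(32) = 32^23 mod 59.
Repeated squaring mod 59: 32^1 ≡ 32, 32^2 ≡ 32² = 1024 ≡ 21, 32^4 ≡ 21² = 441 ≡ 28, 32^8 ≡ 28² = 784 ≡ 17, 32^16 ≡ 17² = 289 ≡ 53. Since 23 = 16 + 4 + 2 + 1, 32^23 ≡ 53·28·21·32: 53·28 = 1484 ≡ 9, then 9·21 = 189 ≡ 12, then 12·32 = 384 ≡ 30. So 32^23 ≡ 30 (mod 59).
Hence f⁻¹(32) = 30.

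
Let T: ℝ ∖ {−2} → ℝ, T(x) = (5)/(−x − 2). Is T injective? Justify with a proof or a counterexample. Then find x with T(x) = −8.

-11/8

Suppose T(x_1) = T(x_2). Cross-multiplying: (5)(−x_2 − 2) = (5)(−x_1 − 2).
Expanding both sides and cancelling the symmetric terms leaves 5·(x_1 − x_2) = 0. Since 5 ≠ 0, x_1 = x_2. Hence T is injective.
Solving T(x) = −8: cross-multiplying gives 5 = −8(−x − 2), which rearranges to −8x = 11, so x = −11/8.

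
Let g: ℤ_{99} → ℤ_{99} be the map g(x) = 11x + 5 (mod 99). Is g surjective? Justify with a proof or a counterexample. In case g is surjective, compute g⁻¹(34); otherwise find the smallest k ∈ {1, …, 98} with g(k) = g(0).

Since gcd(11, 99) = 11, we have 11x ≡ 0 (mod 11) for all x, so g(x) ≡ 5 (mod 11).
But 0 ≢ 5 (mod 11), so 0 ∈ ℤ_{99} has no preimage. Thus g is not surjective.
Since g is not surjective, we find the least positive k with g(k) = g(0): this means 11k ≡ 0 (mod 99), i.e. 99 ∣ 11k. Since gcd(11, 99) = 11, dividing through by 11 this holds exactly when 9 ∣ k.
The smallest positive such k is 9.

9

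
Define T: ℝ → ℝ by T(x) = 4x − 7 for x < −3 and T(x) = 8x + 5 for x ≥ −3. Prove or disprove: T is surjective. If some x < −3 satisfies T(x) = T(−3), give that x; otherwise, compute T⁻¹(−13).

Both pieces are strictly increasing (slopes 4 and 8), so each is injective on its own interval.
The left piece maps (−∞, −3) onto (−∞, −19); the right piece maps [−3, ∞) onto [−19, ∞).
These images together cover ℝ, so T is surjective.
Because the two images are disjoint, no x < −3 has T(x) = T(−3), so we compute T⁻¹(−13): −13 lies in [−19, ∞), so solve 8x + 5 = −13: x = (−13 − 5)/8 = −9/4.

-9/4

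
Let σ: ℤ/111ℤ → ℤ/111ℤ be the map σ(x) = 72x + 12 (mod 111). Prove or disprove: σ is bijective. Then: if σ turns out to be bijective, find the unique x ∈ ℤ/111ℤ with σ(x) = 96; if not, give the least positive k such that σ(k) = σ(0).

We have gcd(72, 111) = 3 > 1. Taking s = 0 and t = 37: σ(0) = 12 and σ(37) = 72·37 + 12 = 2676 ≡ 12 (mod 111).
So σ(0) = σ(37) while 0 ≠ 37, thus σ is not injective, hence not bijective.
Since σ is not bijective, we find the least positive k with σ(k) = σ(0): this means 72k ≡ 0 (mod 111), i.e. 111 ∣ 72k. Since gcd(72, 111) = 3, dividing through by 3 this holds exactly when 37 ∣ 24k, and as gcd(24, 37) = 1, exactly when 37 ∣ k.
The smallest positive such k is 37.

37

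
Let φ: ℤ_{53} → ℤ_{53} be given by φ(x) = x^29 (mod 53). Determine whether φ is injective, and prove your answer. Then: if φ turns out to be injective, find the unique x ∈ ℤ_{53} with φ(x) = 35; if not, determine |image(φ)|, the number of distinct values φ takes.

Since 53 is prime, the nonzero elements of ℤ_{53} form a cyclic group of order 52.
As gcd(29, 52) = 1, raising to the 29th power is a bijection on this group: if u^29 ≡ v^29 then (uv^{−1})^29 = 1, and the only element of order dividing gcd(29, 52) = 1 is 1, so u = v.
With φ(0) = 0 this makes φ injective on all of ℤ_{53}, hence bijective (finite equal-size domain and codomain). In particular φ is injective.
Since φ is injective, we find the preimage of 35. The inverse of x ↦ x^29 on (ℤ_{53})^× is x ↦ x^9, because 29·9 = 261 = 5·52 + 1 ≡ 1 (mod 52) and x^{52} = 1 for x ≠ 0 (Fermat). So φ⁻¹(35) = 35^9 mod 53.
Repeated squaring mod 53: 35^1 ≡ 35, 35^2 ≡ 35² = 1225 ≡ 6, 35^4 ≡ 6² = 36, 35^8 ≡ 36² = 1296 ≡ 24. Since 9 = 8 + 1, 35^9 ≡ 24·35: 24·35 = 840 ≡ 45. So 35^9 ≡ 45 (mod 53).
Hence φ⁻¹(35) = 45.

45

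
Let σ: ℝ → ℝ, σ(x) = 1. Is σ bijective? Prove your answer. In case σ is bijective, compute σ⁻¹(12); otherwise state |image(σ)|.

1

σ(0) = 1 = σ(1) with 0 ≠ 1, so σ is not injective, hence not bijective.
Since σ is not bijective, we state |image(σ)|: the image of σ is {1}, which has 1 element.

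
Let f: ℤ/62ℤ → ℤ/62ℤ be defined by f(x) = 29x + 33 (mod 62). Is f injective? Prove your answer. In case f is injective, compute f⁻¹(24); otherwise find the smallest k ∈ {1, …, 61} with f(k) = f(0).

51

Suppose f(x_1) = f(x_2) in ℤ/62ℤ. Then 29x_1 + 33 ≡ 29x_2 + 33 (mod 62), hence 29(x_1 − x_2) ≡ 0 (mod 62).
Since gcd(29, 62) = 1, 29 is invertible modulo 62, so x_1 − x_2 ≡ 0 (mod 62), i.e. x_1 = x_2.
Thus f is injective.
We now compute 29⁻¹ mod 62 explicitly. Euclid's algorithm: 62 = 2·29 + 4, 29 = 7·4 + 1; back-substituting gives 1 = 15·29 − 7·62, so 29⁻¹ ≡ 15 (mod 62).
Since f is injective, we compute f⁻¹(24): solve 29x + 33 ≡ 24 (mod 62), i.e. 29x ≡ 53 (mod 62).
Multiplying by 29⁻¹ = 15 gives x ≡ 15·53 = 795 = 12·62 + 51 ≡ 51 (mod 62).
Check: f(51) = 29·51 + 33 = 1512 = 24·62 + 24 ≡ 24 (mod 62).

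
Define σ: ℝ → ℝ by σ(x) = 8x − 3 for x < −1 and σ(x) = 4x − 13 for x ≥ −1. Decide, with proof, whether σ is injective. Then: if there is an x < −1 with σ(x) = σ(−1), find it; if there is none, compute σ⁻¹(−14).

Both pieces are strictly increasing (slopes 8 and 4), so each is injective on its own interval.
The left piece maps (−∞, −1) onto (−∞, −11); the right piece maps [−1, ∞) onto [−17, ∞).
These images overlap. In particular σ(−1) = −17 (right piece), and solving 8x − 3 = −17 on the left piece gives x = −7/4 < −1.
So σ(−7/4) = σ(−1) with −7/4 ≠ −1, and σ is not injective. This x = −7/4 is the requested value below −1.

-7/4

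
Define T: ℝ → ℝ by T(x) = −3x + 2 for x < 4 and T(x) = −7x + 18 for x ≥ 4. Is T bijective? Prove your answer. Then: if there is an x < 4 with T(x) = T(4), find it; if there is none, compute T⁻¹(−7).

3

Both pieces are strictly decreasing (slopes −3 and −7), so each is injective on its own interval.
The left piece maps (−∞, 4) onto (−10, ∞); the right piece maps [4, ∞) onto (−∞, −10].
Since −10 = −10, the images partition ℝ: T is injective and surjective, hence bijective.
Because the two images are disjoint, no x < 4 has T(x) = T(4), so we compute T⁻¹(−7): −7 lies in (−10, ∞), so solve −3x + 2 = −7: x = (−7 − 2)/(−3) = 3.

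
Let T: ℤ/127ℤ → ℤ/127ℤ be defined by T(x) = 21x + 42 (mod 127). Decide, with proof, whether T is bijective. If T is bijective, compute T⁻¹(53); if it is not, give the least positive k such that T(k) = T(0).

61

If T(a) = T(b), then 21a ≡ 21b (mod 127). Because gcd(21, 127) = 1, we may cancel 21 to get a ≡ b (mod 127).
We now compute 21⁻¹ mod 127 explicitly. Euclid's algorithm: 127 = 6·21 + 1; back-substituting gives 1 = 121·21 − 20·127, so 21⁻¹ ≡ 121 (mod 127).
Then y ↦ 121(y − 42) is a two-sided inverse to T, so every y ∈ ℤ/127ℤ has a preimage.
So T is bijective.
Since T is bijective, we compute T⁻¹(53): solve 21x + 42 ≡ 53 (mod 127), i.e. 21x ≡ 11 (mod 127).
Multiplying by 21⁻¹ = 121 gives x ≡ 121·11 = 1331 = 10·127 + 61 ≡ 61 (mod 127).
Check: T(61) = 21·61 + 42 = 1323 = 10·127 + 53 ≡ 53 (mod 127).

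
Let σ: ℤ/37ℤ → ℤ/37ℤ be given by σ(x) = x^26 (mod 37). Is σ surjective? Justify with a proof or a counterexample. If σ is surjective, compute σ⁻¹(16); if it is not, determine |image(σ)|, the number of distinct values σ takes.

σ(18): Repeated squaring mod 37: 18^1 ≡ 18, 18^2 ≡ 18² = 324 ≡ 28, 18^4 ≡ 28² = 784 ≡ 7, 18^8 ≡ 7² = 49 ≡ 12, 18^16 ≡ 12² = 144 ≡ 33. Since 26 = 16 + 8 + 2, 18^26 ≡ 33·12·28: 33·12 = 396 ≡ 26, then 26·28 = 728 ≡ 25. So 18^26 ≡ 25 (mod 37).
σ(19): Repeated squaring mod 37: 19^1 ≡ 19, 19^2 ≡ 19² = 361 ≡ 28, 19^4 ≡ 28² = 784 ≡ 7, 19^8 ≡ 7² = 49 ≡ 12, 19^16 ≡ 12² = 144 ≡ 33. Since 26 = 16 + 8 + 2, 19^26 ≡ 33·12·28: 33·12 = 396 ≡ 26, then 26·28 = 728 ≡ 25. So 19^26 ≡ 25 (mod 37).
So σ(18) = σ(19) = 25 while 18 ≠ 19, therefore σ is not injective.
A non-injective map from the 37-element set ℤ/37ℤ to itself takes at most 36 distinct values, so it cannot be surjective. Hence σ is not surjective.
Since σ is not surjective, we determine |image(σ)|. Computing x^26 mod 37 for each x (by repeated squaring, reducing mod 37 at every step), the values σ(0), σ(1), …, σ(36) are: 0, 1, 3, 12, 9, 21, 36, 16, 27, 33, 26, 10, 34, 28, 11, 30, 7, 4, 25, 25, 4, 7, 30, 11, 28, 34, 10, 26, 33, 27, 16, 36, 21, 9, 12, 3, 1.
The distinct values are {0, 1, 3, 4, 7, 9, 10, 11, 12, 16, 21, 25, 26, 27, 28, 30, 33, 34, 36}; there are 19 of them.

19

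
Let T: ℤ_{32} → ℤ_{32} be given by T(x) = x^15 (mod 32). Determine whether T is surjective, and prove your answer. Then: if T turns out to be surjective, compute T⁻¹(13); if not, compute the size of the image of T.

T(0) = 0^15 = 0.
T(2): Repeated squaring mod 32: 2^1 ≡ 2, 2^2 ≡ 2² = 4, 2^4 ≡ 4² = 16, 2^8 ≡ 16² = 256 ≡ 0. Since 15 = 8 + 4 + 2 + 1, 2^15 ≡ 0·16·4·2: 0·16 = 0, then 0·4 = 0, then 0·2 = 0. So 2^15 ≡ 0 (mod 32).
So T(0) = T(2) = 0 while 0 ≠ 2, hence T is not injective.
A non-injective map from the 32-element set ℤ_{32} to itself takes at most 31 distinct values, so it cannot be surjective. Therefore T is not surjective.
Since T is not surjective, we determine |image(T)|. Computing x^15 mod 32 for each x (by repeated squaring, reducing mod 32 at every step), the values T(0), T(1), …, T(31) are: 0, 1, 0, 11, 0, 13, 0, 23, 0, 25, 0, 3, 0, 5, 0, 15, 0, 17, 0, 27, 0, 29, 0, 7, 0, 9, 0, 19, 0, 21, 0, 31.
The distinct values are {0, 1, 3, 5, 7, 9, 11, 13, 15, 17, 19, 21, 23, 25, 27, 29, 31}; there are 17 of them.

17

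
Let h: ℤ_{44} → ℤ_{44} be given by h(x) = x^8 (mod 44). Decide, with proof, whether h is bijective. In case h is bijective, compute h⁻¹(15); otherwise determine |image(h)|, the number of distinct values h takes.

12

h(10): Repeated squaring mod 44: 10^1 ≡ 10, 10^2 ≡ 10² = 100 ≡ 12, 10^4 ≡ 12² = 144 ≡ 12, 10^8 ≡ 12² = 144 ≡ 12. So 10^8 ≡ 12 (mod 44).
h(12): Repeated squaring mod 44: 12^1 ≡ 12, 12^2 ≡ 12² = 144 ≡ 12, 12^4 ≡ 12² = 144 ≡ 12, 12^8 ≡ 12² = 144 ≡ 12. So 12^8 ≡ 12 (mod 44).
So h(10) = h(12) = 12 while 10 ≠ 12, so h is not injective, hence not bijective.
Since h is not bijective, we determine |image(h)|. Computing x^8 mod 44 for each x (by repeated squaring, reducing mod 44 at every step), the values h(0), h(1), …, h(43) are: 0, 1, 36, 5, 20, 37, 4, 9, 16, 25, 12, 33, 12, 25, 16, 9, 4, 37, 20, 5, 36, 1, 0, 1, 36, 5, 20, 37, 4, 9, 16, 25, 12, 33, 12, 25, 16, 9, 4, 37, 20, 5, 36, 1.
The distinct values are {0, 1, 4, 5, 9, 12, 16, 20, 25, 33, 36, 37}; there are 12 of them.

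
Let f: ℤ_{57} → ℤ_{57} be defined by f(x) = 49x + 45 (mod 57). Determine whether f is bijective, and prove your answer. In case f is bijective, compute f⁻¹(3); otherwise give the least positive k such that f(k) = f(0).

48

Suppose f(u) = f(v) in ℤ_{57}. Then 49u + 45 ≡ 49v + 45 (mod 57), so 49(u − v) ≡ 0 (mod 57).
Since gcd(49, 57) = 1, 49 is invertible modulo 57, hence u − v ≡ 0 (mod 57), i.e. u = v.
We now compute 49⁻¹ mod 57 explicitly. Euclid's algorithm: 57 = 1·49 + 8, 49 = 6·8 + 1; back-substituting gives 1 = 7·49 − 6·57, so 49⁻¹ ≡ 7 (mod 57).
For any y ∈ ℤ_{57}, x = 7(y − 45) mod 57 satisfies f(x) = 49·7(y − 45) + 45 ≡ y (since 49·7 ≡ 1 mod 57). So every y has a preimage.
Hence f is bijective.
Since f is bijective, we find f⁻¹(3): we need 49x ≡ 3 − 45 ≡ 15 (mod 57). Using 49⁻¹ = 7: x ≡ 7·15 = 105 = 1·57 + 48, so x = 48.
Check: f(48) = 49·48 + 45 = 2397 = 42·57 + 3 ≡ 3 (mod 57).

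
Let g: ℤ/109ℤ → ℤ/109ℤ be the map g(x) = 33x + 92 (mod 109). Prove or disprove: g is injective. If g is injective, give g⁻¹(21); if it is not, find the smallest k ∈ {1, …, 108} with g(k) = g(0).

54

Recall that injectivity means: for all a, b in the domain, g(a) = g(b) implies a = b.
Suppose g(a) = g(b) in ℤ/109ℤ. Then 33a + 92 ≡ 33b + 92 (mod 109), hence 33(a − b) ≡ 0 (mod 109).
Since gcd(33, 109) = 1, 33 is invertible modulo 109, thus a − b ≡ 0 (mod 109), i.e. a = b.
Therefore g is injective.
We now compute 33⁻¹ mod 109 explicitly. Euclid's algorithm: 109 = 3·33 + 10, 33 = 3·10 + 3, 10 = 3·3 + 1; back-substituting gives 1 = 76·33 − 23·109, so 33⁻¹ ≡ 76 (mod 109).
Since g is injective, we find g⁻¹(21): we need 33x ≡ 21 − 92 ≡ 38 (mod 109). Using 33⁻¹ = 76: x ≡ 76·38 = 2888 = 26·109 + 54, so x = 54.
Check: g(54) = 33·54 + 92 = 1874 = 17·109 + 21 ≡ 21 (mod 109).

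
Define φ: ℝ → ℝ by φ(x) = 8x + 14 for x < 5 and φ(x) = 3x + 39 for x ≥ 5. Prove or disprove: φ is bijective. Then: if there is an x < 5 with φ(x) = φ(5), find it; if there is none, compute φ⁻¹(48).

Both pieces are strictly increasing (slopes 8 and 3), so each is injective on its own interval.
The left piece maps (−∞, 5) onto (−∞, 54); the right piece maps [5, ∞) onto [54, ∞).
Since 54 = 54, the images partition ℝ: φ is injective and surjective, hence bijective.
Because the two images are disjoint, no x < 5 has φ(x) = φ(5), so we compute φ⁻¹(48): 48 lies in (−∞, 54), so solve 8x + 14 = 48: x = (48 − 14)/8 = 17/4.

17/4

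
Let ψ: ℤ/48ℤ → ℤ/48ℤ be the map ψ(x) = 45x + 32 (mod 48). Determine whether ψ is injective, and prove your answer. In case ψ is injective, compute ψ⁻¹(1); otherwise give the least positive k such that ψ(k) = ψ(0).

By definition, injectivity means: for all u, v in the domain, ψ(u) = ψ(v) implies u = v.
We have gcd(45, 48) = 3 > 1. Taking u = 0 and v = 16: ψ(0) = 32 and ψ(16) = 45·16 + 32 = 752 ≡ 32 (mod 48).
So ψ(0) = ψ(16) while 0 ≠ 16, so ψ is not injective.
Since ψ is not injective, we find the least positive k with ψ(k) = ψ(0): this means 45k ≡ 0 (mod 48), i.e. 48 ∣ 45k. Since gcd(45, 48) = 3, dividing through by 3 this holds exactly when 16 ∣ 15k, and as gcd(15, 16) = 1, exactly when 16 ∣ k.
The smallest positive such k is 16.

16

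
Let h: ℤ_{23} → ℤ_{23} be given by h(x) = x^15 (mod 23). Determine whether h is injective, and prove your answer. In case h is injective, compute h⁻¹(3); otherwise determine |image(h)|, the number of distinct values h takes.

Since 23 is prime, the nonzero elements of ℤ_{23} form a cyclic group of order 22.
As gcd(15, 22) = 1, raising to the 15th power is a bijection on this group: if s^15 ≡ t^15 then (st^{−1})^15 = 1, and the only element of order dividing gcd(15, 22) = 1 is 1, so s = t.
With h(0) = 0 this makes h injective on all of ℤ_{23}, hence bijective (finite equal-size domain and codomain). In particular h is injective.
Since h is injective, we find the preimage of 3. The inverse of x ↦ x^15 on (ℤ_{23})^× is x ↦ x^3, because 15·3 = 45 = 2·22 + 1 ≡ 1 (mod 22) and x^{22} = 1 for x ≠ 0 (Fermat). So h⁻¹(3) = 3^3 mod 23.
Repeated squaring mod 23: 3^1 ≡ 3, 3^2 ≡ 3² = 9. Since 3 = 2 + 1, 3^3 ≡ 9·3: 9·3 = 27 ≡ 4. So 3^3 ≡ 4 (mod 23).
Hence h⁻¹(3) = 4.

4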